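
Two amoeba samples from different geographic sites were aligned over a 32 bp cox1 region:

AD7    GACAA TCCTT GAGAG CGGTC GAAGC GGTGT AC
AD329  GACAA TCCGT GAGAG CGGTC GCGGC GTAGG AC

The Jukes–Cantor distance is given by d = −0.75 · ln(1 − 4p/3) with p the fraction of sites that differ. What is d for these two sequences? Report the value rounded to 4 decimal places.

Differing sites — 9:T/G; 22:A/C; 23:A/G; 27:G/T; 28:T/A; 30:T/G.
p = 6/32 = 0.187500.
d = −0.75 · ln(1 − (4/3)·0.187500) = −0.75 · ln(0.750000) = −0.75 · (-0.287682) = 0.2158.

0.2158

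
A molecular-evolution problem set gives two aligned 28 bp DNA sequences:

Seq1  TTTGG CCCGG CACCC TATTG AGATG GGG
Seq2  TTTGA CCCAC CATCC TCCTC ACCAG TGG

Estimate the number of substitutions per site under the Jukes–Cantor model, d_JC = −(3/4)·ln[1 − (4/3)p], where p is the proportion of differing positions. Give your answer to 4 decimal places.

0.5565

Differing sites — 5:G/A; 9:G/A; 10:G/C; 13:C/T; 17:A/C; 18:T/C; 20:G/C; 22:G/C; 23:A/C; 24:T/A; 26:G/T.
p = 11/28 = 0.392857.
d = −0.75 · ln(1 − (4/3)·0.392857) = −0.75 · ln(0.476191) = −0.75 · (-0.741936) = 0.5565.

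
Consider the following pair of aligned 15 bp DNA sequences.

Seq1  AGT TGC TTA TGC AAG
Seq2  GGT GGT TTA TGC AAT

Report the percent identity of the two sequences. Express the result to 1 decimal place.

73.3%

Mismatches occur at site 1 (A↔G), site 4 (T↔G), site 6 (C↔T), site 15 (G↔T).
11 of the 15 sites match, so the percent identity is 11/15 × 100 = 73.3%.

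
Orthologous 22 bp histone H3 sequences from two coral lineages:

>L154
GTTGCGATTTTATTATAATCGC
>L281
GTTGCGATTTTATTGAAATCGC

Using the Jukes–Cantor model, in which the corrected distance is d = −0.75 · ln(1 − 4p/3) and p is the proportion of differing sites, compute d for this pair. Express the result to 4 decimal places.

Differing sites — 15:A/G; 16:T/A.
p = 2/22 = 0.090909.
d = −0.75 · ln(1 − (4/3)·0.090909) = −0.75 · ln(0.878788) = −0.75 · (-0.129212) = 0.0969.

0.0969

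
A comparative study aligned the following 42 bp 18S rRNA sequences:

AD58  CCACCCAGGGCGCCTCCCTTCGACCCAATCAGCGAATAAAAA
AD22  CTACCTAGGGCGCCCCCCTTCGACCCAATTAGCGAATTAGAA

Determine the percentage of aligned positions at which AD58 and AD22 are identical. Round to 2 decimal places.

85.71%

Differing sites — 2:C/T; 6:C/T; 15:T/C; 30:C/T; 38:A/T; 40:A/G.
36 of the 42 sites match, so the percent identity is 36/42 × 100 = 85.71%.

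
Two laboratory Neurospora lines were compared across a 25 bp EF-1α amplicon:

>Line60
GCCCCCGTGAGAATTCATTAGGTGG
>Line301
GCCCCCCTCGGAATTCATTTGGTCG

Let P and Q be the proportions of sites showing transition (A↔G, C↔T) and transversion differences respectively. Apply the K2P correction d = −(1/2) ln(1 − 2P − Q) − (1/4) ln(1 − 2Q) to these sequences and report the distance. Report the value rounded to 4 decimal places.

Differing sites — 7:G/C (Tv); 9:G/C (Tv); 10:A/G (Ti); 20:A/T (Tv); 24:G/C (Tv).
Of the 5 differences, 1 transition and 4 transversions over 25 sites: P = 1/25 = 0.040000, Q = 4/25 = 0.160000.
d = −0.5·ln(0.760000) − 0.25·ln(0.680000) = −0.5·(-0.274437) − 0.25·(-0.385662) = 0.2336.

0.2336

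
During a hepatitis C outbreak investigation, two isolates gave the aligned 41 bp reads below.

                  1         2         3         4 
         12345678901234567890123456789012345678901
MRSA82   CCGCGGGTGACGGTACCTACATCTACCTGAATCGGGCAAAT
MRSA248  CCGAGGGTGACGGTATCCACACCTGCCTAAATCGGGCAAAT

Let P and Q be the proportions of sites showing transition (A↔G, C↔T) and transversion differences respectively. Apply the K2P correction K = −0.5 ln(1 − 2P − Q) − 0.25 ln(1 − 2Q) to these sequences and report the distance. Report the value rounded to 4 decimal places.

0.1687

The sequences differ at positions 4 (C/A, transversion), 16 (C/T, transition), 18 (T/C, transition), 22 (T/C, transition), 25 (A/G, transition), 29 (G/A, transition).
Of the 6 differences, 5 transitions and 1 transversion over 41 sites: P = 5/41 = 0.121951, Q = 1/41 = 0.024390.
d = −0.5·ln(0.731708) − 0.25·ln(0.951220) = −0.5·(-0.312374) − 0.25·(-0.050010) = 0.1687.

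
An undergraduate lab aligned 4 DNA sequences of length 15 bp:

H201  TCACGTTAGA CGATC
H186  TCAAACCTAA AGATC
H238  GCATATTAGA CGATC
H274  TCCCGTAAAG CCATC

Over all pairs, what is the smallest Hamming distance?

3

Pairwise Hamming distances:
  H201 vs H186: 7
  H201 vs H238: 3
  H201 vs H274: 5
  H186 vs H238: 7
  H186 vs H274: 9
  H238 vs H274: 8
The smallest is 3, between H201 and H238.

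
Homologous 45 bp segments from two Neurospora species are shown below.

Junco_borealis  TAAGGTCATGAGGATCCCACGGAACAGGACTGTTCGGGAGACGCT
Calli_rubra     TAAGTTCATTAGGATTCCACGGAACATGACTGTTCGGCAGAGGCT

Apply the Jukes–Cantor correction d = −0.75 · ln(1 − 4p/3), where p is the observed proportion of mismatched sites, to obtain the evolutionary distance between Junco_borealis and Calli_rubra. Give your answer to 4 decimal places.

Mismatches occur at site 5 (G↔T), site 10 (G↔T), site 16 (C↔T), site 27 (G↔T), site 38 (G↔C), site 42 (C↔G).
p = 6/45 = 0.133333.
d = −0.75 · ln(1 − (4/3)·0.133333) = −0.75 · ln(0.822223) = −0.75 · (-0.195744) = 0.1468.

0.1468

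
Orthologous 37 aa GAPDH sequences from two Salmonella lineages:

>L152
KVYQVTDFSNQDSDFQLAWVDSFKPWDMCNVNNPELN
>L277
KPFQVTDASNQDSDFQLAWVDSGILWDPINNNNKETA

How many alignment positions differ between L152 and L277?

12

Differing sites — 2:V/P; 3:Y/F; 8:F/A; 23:F/G; 24:K/I; 25:P/L; 28:M/P; 29:C/I; 31:V/N; 34:P/K; 36:L/T; 37:N/A.
That gives 12 mismatches out of 37 aligned sites, so the Hamming distance is 12.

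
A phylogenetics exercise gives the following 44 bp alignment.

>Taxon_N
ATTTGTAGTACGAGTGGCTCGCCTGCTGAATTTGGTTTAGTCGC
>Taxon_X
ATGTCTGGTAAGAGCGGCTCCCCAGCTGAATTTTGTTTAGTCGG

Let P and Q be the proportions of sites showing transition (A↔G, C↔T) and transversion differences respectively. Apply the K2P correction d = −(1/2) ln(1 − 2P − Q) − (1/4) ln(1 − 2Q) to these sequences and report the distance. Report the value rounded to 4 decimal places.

0.2396

Differing sites — 3:T/G (Tv); 5:G/C (Tv); 7:A/G (Ti); 11:C/A (Tv); 15:T/C (Ti); 21:G/C (Tv); 24:T/A (Tv); 34:G/T (Tv); 44:C/G (Tv).
Of the 9 differences, 2 transitions and 7 transversions over 44 sites: P = 2/44 = 0.045455, Q = 7/44 = 0.159091.
d = −0.5·ln(0.749999) − 0.25·ln(0.681818) = −0.5·(-0.287683) − 0.25·(-0.382993) = 0.2396.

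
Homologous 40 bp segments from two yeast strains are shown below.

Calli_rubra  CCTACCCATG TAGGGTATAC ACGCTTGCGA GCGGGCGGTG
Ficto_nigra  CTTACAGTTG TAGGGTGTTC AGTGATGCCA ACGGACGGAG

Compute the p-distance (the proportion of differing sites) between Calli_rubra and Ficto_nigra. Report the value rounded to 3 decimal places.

Mismatches occur at site 2 (C→T), site 6 (C→A), site 7 (C→G), site 8 (A→T), site 17 (A→G), site 19 (A→T), site 22 (C→G), site 23 (G→T), site 24 (C→G), site 25 (T→A), site 29 (G→C), site 31 (G→A), site 35 (G→A), site 39 (T→A).
There are 14 differences over 40 sites, so p = 14/40 = 0.350.

0.350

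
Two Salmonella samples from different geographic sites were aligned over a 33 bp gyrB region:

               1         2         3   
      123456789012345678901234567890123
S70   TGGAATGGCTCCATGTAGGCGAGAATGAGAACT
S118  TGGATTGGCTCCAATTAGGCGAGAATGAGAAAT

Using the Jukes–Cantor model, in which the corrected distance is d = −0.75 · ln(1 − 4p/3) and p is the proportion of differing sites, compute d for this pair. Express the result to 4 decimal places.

0.1322

The sequences differ at positions 5 (A/T), 14 (T/A), 15 (G/T), 32 (C/A).
p = 4/33 = 0.121212.
d = −0.75 · ln(1 − (4/3)·0.121212) = −0.75 · ln(0.838384) = −0.75 · (-0.176279) = 0.1322.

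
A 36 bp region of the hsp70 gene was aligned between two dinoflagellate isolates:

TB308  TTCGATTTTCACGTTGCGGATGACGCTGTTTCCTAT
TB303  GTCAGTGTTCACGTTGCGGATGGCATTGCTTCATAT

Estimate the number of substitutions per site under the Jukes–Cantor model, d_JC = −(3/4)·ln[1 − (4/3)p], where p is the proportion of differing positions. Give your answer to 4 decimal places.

0.3041

Differing sites — 1:T/G; 4:G/A; 5:A/G; 7:T/G; 23:A/G; 25:G/A; 26:C/T; 29:T/C; 33:C/A.
p = 9/36 = 0.250000.
d = −0.75 · ln(1 − (4/3)·0.250000) = −0.75 · ln(0.666667) = −0.75 · (-0.405465) = 0.3041.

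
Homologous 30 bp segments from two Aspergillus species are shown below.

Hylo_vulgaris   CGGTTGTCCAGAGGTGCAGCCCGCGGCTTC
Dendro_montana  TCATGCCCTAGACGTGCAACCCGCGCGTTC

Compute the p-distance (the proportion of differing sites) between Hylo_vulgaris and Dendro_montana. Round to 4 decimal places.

The sequences differ at positions 1 (C/T), 2 (G/C), 3 (G/A), 5 (T/G), 6 (G/C), 7 (T/C), 9 (C/T), 13 (G/C), 19 (G/A), 26 (G/C), 27 (C/G).
There are 11 differences over 30 sites, so p = 11/30 = 0.3667.

0.3667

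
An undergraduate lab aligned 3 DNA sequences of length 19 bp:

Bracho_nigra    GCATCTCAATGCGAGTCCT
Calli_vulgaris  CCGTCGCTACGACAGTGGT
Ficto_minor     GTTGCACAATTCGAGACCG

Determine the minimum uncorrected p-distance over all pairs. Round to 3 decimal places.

Pairwise Hamming distances:
  Bracho_nigra vs Calli_vulgaris: 9
  Bracho_nigra vs Ficto_minor: 7
  Calli_vulgaris vs Ficto_minor: 14
The smallest is 7 mismatches, between Bracho_nigra and Ficto_minor; p = 7/19 = 0.368.

0.368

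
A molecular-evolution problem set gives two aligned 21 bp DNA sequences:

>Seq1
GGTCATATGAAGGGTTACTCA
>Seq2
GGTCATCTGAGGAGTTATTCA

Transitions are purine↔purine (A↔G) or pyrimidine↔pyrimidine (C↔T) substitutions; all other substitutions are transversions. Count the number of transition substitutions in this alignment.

Mismatches occur at site 7 (A↔C, transversion), site 11 (A↔G, transition), site 13 (G↔A, transition), site 18 (C↔T, transition).
Of the 4 differences, 3 transitions and 1 transversion, so the answer is 3.

3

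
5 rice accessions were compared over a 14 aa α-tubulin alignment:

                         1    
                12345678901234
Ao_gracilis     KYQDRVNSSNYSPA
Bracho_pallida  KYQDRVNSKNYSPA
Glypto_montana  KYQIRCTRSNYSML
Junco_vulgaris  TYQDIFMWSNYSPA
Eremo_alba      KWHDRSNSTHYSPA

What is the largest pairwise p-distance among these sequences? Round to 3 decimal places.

Pairwise Hamming distances:
  Ao_gracilis vs Bracho_pallida: 1
  Ao_gracilis vs Glypto_montana: 6
  Ao_gracilis vs Junco_vulgaris: 5
  Ao_gracilis vs Eremo_alba: 5
  Bracho_pallida vs Glypto_montana: 7
  Bracho_pallida vs Junco_vulgaris: 6
  Bracho_pallida vs Eremo_alba: 5
  Glypto_montana vs Junco_vulgaris: 8
  Glypto_montana vs Eremo_alba: 10
  Junco_vulgaris vs Eremo_alba: 9
The largest is 10 mismatches, between Glypto_montana and Eremo_alba; p = 10/14 = 0.714.

0.714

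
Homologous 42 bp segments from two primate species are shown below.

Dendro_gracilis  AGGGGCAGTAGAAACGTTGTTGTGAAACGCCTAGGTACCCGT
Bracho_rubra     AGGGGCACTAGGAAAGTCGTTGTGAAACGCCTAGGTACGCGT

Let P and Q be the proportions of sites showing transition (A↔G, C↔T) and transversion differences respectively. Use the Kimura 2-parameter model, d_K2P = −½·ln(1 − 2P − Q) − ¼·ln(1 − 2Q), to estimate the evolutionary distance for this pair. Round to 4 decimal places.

0.1297

Mismatches occur at site 8 (G/C, transversion), site 12 (A/G, transition), site 15 (C/A, transversion), site 18 (T/C, transition), site 39 (C/G, transversion).
Of the 5 differences, 2 transitions and 3 transversions over 42 sites: P = 2/42 = 0.047619, Q = 3/42 = 0.071429.
d = −0.5·ln(0.833333) − 0.25·ln(0.857142) = −0.5·(-0.182322) − 0.25·(-0.154152) = 0.1297.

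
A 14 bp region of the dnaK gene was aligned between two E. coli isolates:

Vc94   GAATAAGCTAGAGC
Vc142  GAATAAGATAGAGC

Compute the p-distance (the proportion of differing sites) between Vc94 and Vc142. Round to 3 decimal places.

0.071

A single mismatch occurs at site 8 (C↔A).
There are 1 differences over 14 sites, so p = 1/14 = 0.071.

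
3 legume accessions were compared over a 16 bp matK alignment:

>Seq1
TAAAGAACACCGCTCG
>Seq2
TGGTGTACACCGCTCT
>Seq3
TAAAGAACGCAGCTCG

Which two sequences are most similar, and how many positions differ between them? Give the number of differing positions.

Pairwise Hamming distances:
  Seq1 vs Seq2: 5
  Seq1 vs Seq3: 2
  Seq2 vs Seq3: 7
The smallest is 2, between Seq1 and Seq3.

2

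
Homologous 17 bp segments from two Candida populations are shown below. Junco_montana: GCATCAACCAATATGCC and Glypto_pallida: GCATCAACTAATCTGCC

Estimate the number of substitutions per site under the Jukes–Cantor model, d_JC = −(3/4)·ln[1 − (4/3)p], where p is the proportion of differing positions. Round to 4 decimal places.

The sequences differ at positions 9 (C/T), 13 (A/C).
p = 2/17 = 0.117647.
d = −0.75 · ln(1 − (4/3)·0.117647) = −0.75 · ln(0.843137) = −0.75 · (-0.170626) = 0.1280.

0.1280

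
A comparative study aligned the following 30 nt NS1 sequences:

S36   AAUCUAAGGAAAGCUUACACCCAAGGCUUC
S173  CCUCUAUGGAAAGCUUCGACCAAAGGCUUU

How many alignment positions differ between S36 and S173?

7

Differing sites — 1:A/C; 2:A/C; 7:A/U; 17:A/C; 18:C/G; 22:C/A; 30:C/U.
That gives 7 mismatches out of 30 aligned sites, so the Hamming distance is 7.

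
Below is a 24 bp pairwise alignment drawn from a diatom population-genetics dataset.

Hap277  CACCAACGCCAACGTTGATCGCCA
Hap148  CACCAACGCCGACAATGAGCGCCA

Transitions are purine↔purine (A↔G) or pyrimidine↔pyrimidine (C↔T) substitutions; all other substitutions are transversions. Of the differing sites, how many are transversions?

2

Mismatches occur at site 11 (A↔G, transition), site 14 (G↔A, transition), site 15 (T↔A, transversion), site 19 (T↔G, transversion).
Of the 4 differences, 2 transitions and 2 transversions, so the answer is 2.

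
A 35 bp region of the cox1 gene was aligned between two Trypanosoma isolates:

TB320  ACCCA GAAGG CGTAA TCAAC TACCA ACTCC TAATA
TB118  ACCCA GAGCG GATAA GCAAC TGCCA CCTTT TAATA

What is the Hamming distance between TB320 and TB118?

Mismatches occur at site 8 (A→G), site 9 (G→C), site 11 (C→G), site 12 (G→A), site 16 (T→G), site 22 (A→G), site 26 (A→C), site 29 (C→T), site 30 (C→T).
That gives 9 mismatches out of 35 aligned sites, so the Hamming distance is 9.

9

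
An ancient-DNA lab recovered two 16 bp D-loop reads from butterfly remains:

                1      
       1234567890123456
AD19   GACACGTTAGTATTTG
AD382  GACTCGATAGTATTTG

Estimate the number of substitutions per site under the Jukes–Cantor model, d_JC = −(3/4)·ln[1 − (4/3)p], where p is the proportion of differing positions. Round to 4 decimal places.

0.1367

The sequences differ at positions 4 (A/T), 7 (T/A).
p = 2/16 = 0.125000.
d = −0.75 · ln(1 − (4/3)·0.125000) = −0.75 · ln(0.833333) = −0.75 · (-0.182322) = 0.1367.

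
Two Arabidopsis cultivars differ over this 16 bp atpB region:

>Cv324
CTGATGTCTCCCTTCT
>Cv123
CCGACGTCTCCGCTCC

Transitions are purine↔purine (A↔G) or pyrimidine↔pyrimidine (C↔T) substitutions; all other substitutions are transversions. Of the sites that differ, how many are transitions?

4

Mismatches occur at site 2 (T→C, transition), site 5 (T→C, transition), site 12 (C→G, transversion), site 13 (T→C, transition), site 16 (T→C, transition).
Of the 5 differences, 4 transitions and 1 transversion, so the answer is 4.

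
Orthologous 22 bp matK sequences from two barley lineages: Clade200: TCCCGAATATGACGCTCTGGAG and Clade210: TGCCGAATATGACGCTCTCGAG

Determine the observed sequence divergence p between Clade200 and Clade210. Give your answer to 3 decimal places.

0.091

The sequences differ at positions 2 (C/G), 19 (G/C).
There are 2 differences over 22 sites, so p = 2/22 = 0.091.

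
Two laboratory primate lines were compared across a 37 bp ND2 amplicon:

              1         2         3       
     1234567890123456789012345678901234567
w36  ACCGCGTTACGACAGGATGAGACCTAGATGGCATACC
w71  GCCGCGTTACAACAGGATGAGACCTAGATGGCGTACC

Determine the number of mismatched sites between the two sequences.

Differing sites — 1:A/G; 11:G/A; 33:A/G.
That gives 3 mismatches out of 37 aligned sites, so the Hamming distance is 3.

3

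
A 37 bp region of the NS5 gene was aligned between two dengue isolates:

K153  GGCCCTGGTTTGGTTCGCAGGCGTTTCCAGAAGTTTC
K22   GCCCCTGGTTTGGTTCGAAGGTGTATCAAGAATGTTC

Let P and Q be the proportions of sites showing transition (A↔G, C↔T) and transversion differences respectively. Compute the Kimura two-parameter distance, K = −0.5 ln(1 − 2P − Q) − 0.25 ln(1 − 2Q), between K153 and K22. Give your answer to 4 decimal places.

The sequences differ at positions 2 (G/C, transversion), 18 (C/A, transversion), 22 (C/T, transition), 25 (T/A, transversion), 28 (C/A, transversion), 33 (G/T, transversion), 34 (T/G, transversion).
Of the 7 differences, 1 transition and 6 transversions over 37 sites: P = 1/37 = 0.027027, Q = 6/37 = 0.162162.
d = −0.5·ln(0.783784) − 0.25·ln(0.675676) = −0.5·(-0.243622) − 0.25·(-0.392042) = 0.2198.

0.2198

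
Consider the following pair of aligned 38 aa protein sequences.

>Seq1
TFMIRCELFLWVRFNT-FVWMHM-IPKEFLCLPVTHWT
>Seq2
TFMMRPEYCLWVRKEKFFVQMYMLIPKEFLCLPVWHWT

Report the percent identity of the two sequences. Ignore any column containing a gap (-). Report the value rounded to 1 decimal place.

72.2%

Excluding the 2 gap columns leaves 36 comparable sites.
The sequences differ at positions 4 (I/M), 6 (C/P), 8 (L/Y), 9 (F/C), 14 (F/K), 15 (N/E), 16 (T/K), 20 (W/Q), 22 (H/Y), 35 (T/W).
26 of the 36 comparable sites match, so the percent identity is 26/36 × 100 = 72.2%.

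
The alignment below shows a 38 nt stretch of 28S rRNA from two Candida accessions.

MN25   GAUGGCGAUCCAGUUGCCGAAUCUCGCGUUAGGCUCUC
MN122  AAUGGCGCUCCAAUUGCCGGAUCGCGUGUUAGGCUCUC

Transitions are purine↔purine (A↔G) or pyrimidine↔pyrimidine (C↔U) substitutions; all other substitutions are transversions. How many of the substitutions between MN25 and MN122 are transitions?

4

Mismatches occur at site 1 (G↔A, transition), site 8 (A↔C, transversion), site 13 (G↔A, transition), site 20 (A↔G, transition), site 24 (U↔G, transversion), site 27 (C↔U, transition).
Of the 6 differences, 4 transitions and 2 transversions, so the answer is 4.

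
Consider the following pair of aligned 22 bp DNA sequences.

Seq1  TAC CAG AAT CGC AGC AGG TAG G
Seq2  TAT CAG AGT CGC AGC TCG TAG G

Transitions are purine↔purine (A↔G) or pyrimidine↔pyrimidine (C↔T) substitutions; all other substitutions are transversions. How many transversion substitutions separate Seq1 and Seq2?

2

Differing sites — 3:C/T (Ti); 8:A/G (Ti); 16:A/T (Tv); 17:G/C (Tv).
Of the 4 differences, 2 transitions and 2 transversions, so the answer is 2.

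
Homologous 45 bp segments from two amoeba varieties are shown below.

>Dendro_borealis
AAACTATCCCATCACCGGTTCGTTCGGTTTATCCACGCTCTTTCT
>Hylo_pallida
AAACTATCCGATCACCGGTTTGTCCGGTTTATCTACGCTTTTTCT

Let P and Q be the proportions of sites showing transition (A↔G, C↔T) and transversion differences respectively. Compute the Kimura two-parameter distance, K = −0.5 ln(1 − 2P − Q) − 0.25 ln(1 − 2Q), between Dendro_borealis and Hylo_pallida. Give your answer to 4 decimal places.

0.1229

The sequences differ at positions 10 (C/G, transversion), 21 (C/T, transition), 24 (T/C, transition), 34 (C/T, transition), 40 (C/T, transition).
Of the 5 differences, 4 transitions and 1 transversion over 45 sites: P = 4/45 = 0.088889, Q = 1/45 = 0.022222.
d = −0.5·ln(0.800000) − 0.25·ln(0.955556) = −0.5·(-0.223144) − 0.25·(-0.045462) = 0.1229.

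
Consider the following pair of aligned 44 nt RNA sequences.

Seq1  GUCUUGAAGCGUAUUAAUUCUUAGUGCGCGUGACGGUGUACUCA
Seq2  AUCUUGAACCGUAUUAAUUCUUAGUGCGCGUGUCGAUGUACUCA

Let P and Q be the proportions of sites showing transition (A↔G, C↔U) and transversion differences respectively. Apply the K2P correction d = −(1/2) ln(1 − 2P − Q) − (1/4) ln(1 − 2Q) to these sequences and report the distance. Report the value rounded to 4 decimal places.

0.0971

The sequences differ at positions 1 (G/A, transition), 9 (G/C, transversion), 33 (A/U, transversion), 36 (G/A, transition).
Of the 4 differences, 2 transitions and 2 transversions over 44 sites: P = 2/44 = 0.045455, Q = 2/44 = 0.045455.
d = −0.5·ln(0.863635) − 0.25·ln(0.909090) = −0.5·(-0.146605) − 0.25·(-0.095311) = 0.0971.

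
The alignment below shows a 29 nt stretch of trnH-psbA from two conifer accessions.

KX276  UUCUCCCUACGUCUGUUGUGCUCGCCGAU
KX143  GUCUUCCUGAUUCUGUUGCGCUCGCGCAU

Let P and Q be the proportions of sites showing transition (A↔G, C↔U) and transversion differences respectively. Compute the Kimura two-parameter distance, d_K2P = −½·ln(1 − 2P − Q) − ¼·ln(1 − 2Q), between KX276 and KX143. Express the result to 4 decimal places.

0.3442

The sequences differ at positions 1 (U/G, transversion), 5 (C/U, transition), 9 (A/G, transition), 10 (C/A, transversion), 11 (G/U, transversion), 19 (U/C, transition), 26 (C/G, transversion), 27 (G/C, transversion).
Of the 8 differences, 3 transitions and 5 transversions over 29 sites: P = 3/29 = 0.103448, Q = 5/29 = 0.172414.
d = −0.5·ln(0.620690) − 0.25·ln(0.655172) = −0.5·(-0.476924) − 0.25·(-0.422857) = 0.3442.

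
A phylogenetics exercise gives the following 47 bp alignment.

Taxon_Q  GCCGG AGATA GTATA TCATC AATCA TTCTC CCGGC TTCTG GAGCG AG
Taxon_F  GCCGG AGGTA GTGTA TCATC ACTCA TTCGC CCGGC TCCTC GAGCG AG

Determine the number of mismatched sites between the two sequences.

Differing sites — 8:A/G; 13:A/G; 22:A/C; 29:T/G; 37:T/C; 40:G/C.
That gives 6 mismatches out of 47 aligned sites, so the Hamming distance is 6.

6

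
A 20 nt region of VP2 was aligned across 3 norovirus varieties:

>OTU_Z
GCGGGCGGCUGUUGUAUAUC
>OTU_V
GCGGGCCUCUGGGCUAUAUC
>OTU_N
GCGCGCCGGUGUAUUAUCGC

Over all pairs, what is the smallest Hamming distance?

Pairwise Hamming distances:
  OTU_Z vs OTU_V: 5
  OTU_Z vs OTU_N: 7
  OTU_V vs OTU_N: 8
The smallest is 5, between OTU_Z and OTU_V.

5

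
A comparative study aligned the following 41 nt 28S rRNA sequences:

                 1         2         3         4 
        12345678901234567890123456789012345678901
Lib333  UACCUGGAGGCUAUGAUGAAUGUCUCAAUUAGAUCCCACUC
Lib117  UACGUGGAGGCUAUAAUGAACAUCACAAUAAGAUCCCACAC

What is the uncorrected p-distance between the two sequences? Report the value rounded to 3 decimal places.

Differing sites — 4:C/G; 15:G/A; 21:U/C; 22:G/A; 25:U/A; 30:U/A; 40:U/A.
There are 7 differences over 41 sites, so p = 7/41 = 0.171.

0.171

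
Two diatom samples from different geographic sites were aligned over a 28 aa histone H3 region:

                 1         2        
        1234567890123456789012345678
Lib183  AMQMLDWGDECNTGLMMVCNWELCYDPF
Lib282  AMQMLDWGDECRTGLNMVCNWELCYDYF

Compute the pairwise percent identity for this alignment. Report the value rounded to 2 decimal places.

The sequences differ at positions 12 (N/R), 16 (M/N), 27 (P/Y).
25 of the 28 sites match, so the percent identity is 25/28 × 100 = 89.29%.

89.29%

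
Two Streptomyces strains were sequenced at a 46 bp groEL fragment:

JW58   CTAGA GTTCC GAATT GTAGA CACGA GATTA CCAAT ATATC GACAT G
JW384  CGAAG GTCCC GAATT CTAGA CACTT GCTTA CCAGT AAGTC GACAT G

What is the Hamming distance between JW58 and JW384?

11

Differing sites — 2:T/G; 4:G/A; 5:A/G; 8:T/C; 16:G/C; 24:G/T; 25:A/T; 27:A/C; 34:A/G; 37:T/A; 38:A/G.
That gives 11 mismatches out of 46 aligned sites, so the Hamming distance is 11.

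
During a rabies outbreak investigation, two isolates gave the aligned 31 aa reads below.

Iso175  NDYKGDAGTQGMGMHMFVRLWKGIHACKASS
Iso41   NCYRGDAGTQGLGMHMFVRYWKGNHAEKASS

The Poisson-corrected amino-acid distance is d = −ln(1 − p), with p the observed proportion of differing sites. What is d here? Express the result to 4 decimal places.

Mismatches occur at site 2 (D/C), site 4 (K/R), site 12 (M/L), site 20 (L/Y), site 24 (I/N), site 27 (C/E).
p = 6/31 = 0.193548.
d = −ln(1 − 0.193548) = −ln(0.806452) = 0.2151.

0.2151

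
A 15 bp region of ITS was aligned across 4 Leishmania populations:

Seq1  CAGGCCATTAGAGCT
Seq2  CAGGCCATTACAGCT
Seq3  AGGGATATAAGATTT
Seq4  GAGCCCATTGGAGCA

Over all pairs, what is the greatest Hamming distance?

10

Pairwise Hamming distances:
  Seq1 vs Seq2: 1
  Seq1 vs Seq3: 7
  Seq1 vs Seq4: 4
  Seq2 vs Seq3: 8
  Seq2 vs Seq4: 5
  Seq3 vs Seq4: 10
The largest is 10, between Seq3 and Seq4.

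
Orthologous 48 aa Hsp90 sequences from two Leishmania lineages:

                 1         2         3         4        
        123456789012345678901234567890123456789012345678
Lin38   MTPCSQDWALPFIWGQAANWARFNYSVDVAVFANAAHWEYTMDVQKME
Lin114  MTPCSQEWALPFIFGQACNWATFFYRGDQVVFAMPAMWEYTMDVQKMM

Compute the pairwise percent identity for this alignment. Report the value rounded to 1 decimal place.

Mismatches occur at site 7 (D/E), site 14 (W/F), site 18 (A/C), site 22 (R/T), site 24 (N/F), site 26 (S/R), site 27 (V/G), site 29 (V/Q), site 30 (A/V), site 34 (N/M), site 35 (A/P), site 37 (H/M), site 48 (E/M).
35 of the 48 sites match, so the percent identity is 35/48 × 100 = 72.9%.

72.9%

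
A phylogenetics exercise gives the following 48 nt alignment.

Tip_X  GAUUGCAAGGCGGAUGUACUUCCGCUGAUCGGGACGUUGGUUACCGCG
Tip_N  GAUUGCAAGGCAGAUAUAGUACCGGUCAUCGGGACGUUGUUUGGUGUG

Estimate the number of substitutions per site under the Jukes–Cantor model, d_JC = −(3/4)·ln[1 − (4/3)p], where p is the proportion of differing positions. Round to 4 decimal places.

0.2735

The sequences differ at positions 12 (G/A), 16 (G/A), 19 (C/G), 21 (U/A), 25 (C/G), 27 (G/C), 40 (G/U), 43 (A/G), 44 (C/G), 45 (C/U), 47 (C/U).
p = 11/48 = 0.229167.
d = −0.75 · ln(1 − (4/3)·0.229167) = −0.75 · ln(0.694444) = −0.75 · (-0.364644) = 0.2735.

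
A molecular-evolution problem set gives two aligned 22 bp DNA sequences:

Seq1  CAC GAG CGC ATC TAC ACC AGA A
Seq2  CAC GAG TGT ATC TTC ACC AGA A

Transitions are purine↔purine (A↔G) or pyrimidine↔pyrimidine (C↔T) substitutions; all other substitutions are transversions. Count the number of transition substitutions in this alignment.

2

The sequences differ at positions 7 (C/T, transition), 9 (C/T, transition), 14 (A/T, transversion).
Of the 3 differences, 2 transitions and 1 transversion, so the answer is 2.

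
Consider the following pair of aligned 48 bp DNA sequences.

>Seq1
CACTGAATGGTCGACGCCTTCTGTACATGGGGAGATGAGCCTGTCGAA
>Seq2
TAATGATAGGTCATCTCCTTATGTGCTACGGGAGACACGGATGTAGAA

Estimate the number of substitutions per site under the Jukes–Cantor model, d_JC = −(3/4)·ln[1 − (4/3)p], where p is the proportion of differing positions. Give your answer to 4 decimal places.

Mismatches occur at site 1 (C/T), site 3 (C/A), site 7 (A/T), site 8 (T/A), site 13 (G/A), site 14 (A/T), site 16 (G/T), site 21 (C/A), site 25 (A/G), site 27 (A/T), site 28 (T/A), site 29 (G/C), site 36 (T/C), site 37 (G/A), site 38 (A/C), site 40 (C/G), site 41 (C/A), site 45 (C/A).
p = 18/48 = 0.375000.
d = −0.75 · ln(1 − (4/3)·0.375000) = −0.75 · ln(0.500000) = −0.75 · (-0.693147) = 0.5199.

0.5199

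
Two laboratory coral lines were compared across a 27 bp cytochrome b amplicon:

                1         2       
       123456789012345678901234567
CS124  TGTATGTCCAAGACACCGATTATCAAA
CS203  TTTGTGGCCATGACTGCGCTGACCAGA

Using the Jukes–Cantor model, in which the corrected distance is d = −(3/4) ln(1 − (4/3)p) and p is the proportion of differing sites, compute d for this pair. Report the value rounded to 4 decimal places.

The sequences differ at positions 2 (G/T), 4 (A/G), 7 (T/G), 11 (A/T), 15 (A/T), 16 (C/G), 19 (A/C), 21 (T/G), 23 (T/C), 26 (A/G).
p = 10/27 = 0.370370.
d = −0.75 · ln(1 − (4/3)·0.370370) = −0.75 · ln(0.506173) = −0.75 · (-0.680877) = 0.5107.

0.5107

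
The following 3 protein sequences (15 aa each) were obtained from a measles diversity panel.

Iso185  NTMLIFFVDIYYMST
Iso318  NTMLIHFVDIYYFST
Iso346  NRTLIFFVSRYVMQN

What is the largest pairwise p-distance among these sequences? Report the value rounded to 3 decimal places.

0.600

Pairwise Hamming distances:
  Iso185 vs Iso318: 2
  Iso185 vs Iso346: 7
  Iso318 vs Iso346: 9
The largest is 9 mismatches, between Iso318 and Iso346; p = 9/15 = 0.600.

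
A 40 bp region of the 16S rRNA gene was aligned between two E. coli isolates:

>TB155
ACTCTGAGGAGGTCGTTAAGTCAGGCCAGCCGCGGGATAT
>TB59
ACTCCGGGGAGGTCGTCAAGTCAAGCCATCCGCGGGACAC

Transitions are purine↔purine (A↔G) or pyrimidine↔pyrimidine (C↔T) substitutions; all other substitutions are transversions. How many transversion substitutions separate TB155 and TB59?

1

Differing sites — 5:T/C (Ti); 7:A/G (Ti); 17:T/C (Ti); 24:G/A (Ti); 29:G/T (Tv); 38:T/C (Ti); 40:T/C (Ti).
Of the 7 differences, 6 transitions and 1 transversion, so the answer is 1.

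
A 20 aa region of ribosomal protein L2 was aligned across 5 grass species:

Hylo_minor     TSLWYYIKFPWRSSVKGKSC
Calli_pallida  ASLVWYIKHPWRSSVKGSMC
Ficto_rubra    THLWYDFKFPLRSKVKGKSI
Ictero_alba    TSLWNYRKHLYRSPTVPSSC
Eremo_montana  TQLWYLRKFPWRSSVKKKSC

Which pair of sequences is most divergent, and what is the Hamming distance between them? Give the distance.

13

Pairwise Hamming distances:
  Hylo_minor vs Calli_pallida: 6
  Hylo_minor vs Ficto_rubra: 6
  Hylo_minor vs Ictero_alba: 10
  Hylo_minor vs Eremo_montana: 4
  Calli_pallida vs Ficto_rubra: 12
  Calli_pallida vs Ictero_alba: 11
  Calli_pallida vs Eremo_montana: 10
  Ficto_rubra vs Ictero_alba: 13
  Ficto_rubra vs Eremo_montana: 7
  Ictero_alba vs Eremo_montana: 11
The largest is 13, between Ficto_rubra and Ictero_alba.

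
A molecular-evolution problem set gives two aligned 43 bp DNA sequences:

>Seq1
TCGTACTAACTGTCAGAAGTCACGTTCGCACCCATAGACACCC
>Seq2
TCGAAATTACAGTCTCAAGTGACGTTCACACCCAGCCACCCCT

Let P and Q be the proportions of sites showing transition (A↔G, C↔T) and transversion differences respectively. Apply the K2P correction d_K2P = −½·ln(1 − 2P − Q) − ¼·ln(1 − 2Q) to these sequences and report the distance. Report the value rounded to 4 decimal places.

Mismatches occur at site 4 (T↔A, transversion), site 6 (C↔A, transversion), site 8 (A↔T, transversion), site 11 (T↔A, transversion), site 15 (A↔T, transversion), site 16 (G↔C, transversion), site 21 (C↔G, transversion), site 28 (G↔A, transition), site 35 (T↔G, transversion), site 36 (A↔C, transversion), site 37 (G↔C, transversion), site 40 (A↔C, transversion), site 43 (C↔T, transition).
Of the 13 differences, 2 transitions and 11 transversions over 43 sites: P = 2/43 = 0.046512, Q = 11/43 = 0.255814.
d = −0.5·ln(0.651162) − 0.25·ln(0.488372) = −0.5·(-0.428997) − 0.25·(-0.716678) = 0.3937.

0.3937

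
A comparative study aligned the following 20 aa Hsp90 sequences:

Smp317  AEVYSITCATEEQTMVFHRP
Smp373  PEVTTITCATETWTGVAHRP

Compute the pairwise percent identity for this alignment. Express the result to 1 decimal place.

The sequences differ at positions 1 (A/P), 4 (Y/T), 5 (S/T), 12 (E/T), 13 (Q/W), 15 (M/G), 17 (F/A).
13 of the 20 sites match, so the percent identity is 13/20 × 100 = 65.0%.

65.0%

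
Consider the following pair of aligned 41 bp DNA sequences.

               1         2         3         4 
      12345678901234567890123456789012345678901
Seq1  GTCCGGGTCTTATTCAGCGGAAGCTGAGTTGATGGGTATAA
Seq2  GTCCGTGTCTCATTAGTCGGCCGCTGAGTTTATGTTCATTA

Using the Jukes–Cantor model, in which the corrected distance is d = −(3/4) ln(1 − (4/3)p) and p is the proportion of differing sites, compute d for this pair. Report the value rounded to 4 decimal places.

0.3710

Differing sites — 6:G/T; 11:T/C; 15:C/A; 16:A/G; 17:G/T; 21:A/C; 22:A/C; 31:G/T; 35:G/T; 36:G/T; 37:T/C; 40:A/T.
p = 12/41 = 0.292683.
d = −0.75 · ln(1 − (4/3)·0.292683) = −0.75 · ln(0.609756) = −0.75 · (-0.494696) = 0.3710.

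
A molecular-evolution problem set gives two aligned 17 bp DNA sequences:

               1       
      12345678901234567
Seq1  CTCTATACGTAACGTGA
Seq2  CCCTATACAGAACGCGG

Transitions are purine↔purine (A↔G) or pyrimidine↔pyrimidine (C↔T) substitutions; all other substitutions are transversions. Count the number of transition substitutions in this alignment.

4

The sequences differ at positions 2 (T/C, transition), 9 (G/A, transition), 10 (T/G, transversion), 15 (T/C, transition), 17 (A/G, transition).
Of the 5 differences, 4 transitions and 1 transversion, so the answer is 4.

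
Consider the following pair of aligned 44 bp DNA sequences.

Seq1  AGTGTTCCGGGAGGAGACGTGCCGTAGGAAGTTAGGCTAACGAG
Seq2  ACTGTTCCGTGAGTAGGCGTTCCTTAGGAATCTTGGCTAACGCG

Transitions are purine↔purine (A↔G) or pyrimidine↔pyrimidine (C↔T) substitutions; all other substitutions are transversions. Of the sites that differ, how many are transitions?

The sequences differ at positions 2 (G/C, transversion), 10 (G/T, transversion), 14 (G/T, transversion), 17 (A/G, transition), 21 (G/T, transversion), 24 (G/T, transversion), 31 (G/T, transversion), 32 (T/C, transition), 34 (A/T, transversion), 43 (A/C, transversion).
Of the 10 differences, 2 transitions and 8 transversions, so the answer is 2.

2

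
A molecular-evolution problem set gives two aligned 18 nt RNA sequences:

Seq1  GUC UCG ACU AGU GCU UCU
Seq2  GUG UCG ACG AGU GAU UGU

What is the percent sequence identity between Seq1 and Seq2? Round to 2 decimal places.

77.78%

Differing sites — 3:C/G; 9:U/G; 14:C/A; 17:C/G.
14 of the 18 sites match, so the percent identity is 14/18 × 100 = 77.78%.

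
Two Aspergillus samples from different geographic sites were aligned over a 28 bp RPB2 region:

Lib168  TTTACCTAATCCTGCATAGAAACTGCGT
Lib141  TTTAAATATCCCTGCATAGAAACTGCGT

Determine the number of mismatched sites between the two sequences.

4

Differing sites — 5:C/A; 6:C/A; 9:A/T; 10:T/C.
That gives 4 mismatches out of 28 aligned sites, so the Hamming distance is 4.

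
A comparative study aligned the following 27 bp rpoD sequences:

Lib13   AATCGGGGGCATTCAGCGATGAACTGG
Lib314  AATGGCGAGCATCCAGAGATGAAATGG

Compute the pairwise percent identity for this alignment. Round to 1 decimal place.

Differing sites — 4:C/G; 6:G/C; 8:G/A; 13:T/C; 17:C/A; 24:C/A.
21 of the 27 sites match, so the percent identity is 21/27 × 100 = 77.8%.

77.8%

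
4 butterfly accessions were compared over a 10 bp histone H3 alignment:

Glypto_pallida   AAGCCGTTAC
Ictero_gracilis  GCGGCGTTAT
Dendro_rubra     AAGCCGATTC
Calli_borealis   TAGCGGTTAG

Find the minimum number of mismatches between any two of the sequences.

Pairwise Hamming distances:
  Glypto_pallida vs Ictero_gracilis: 4
  Glypto_pallida vs Dendro_rubra: 2
  Glypto_pallida vs Calli_borealis: 3
  Ictero_gracilis vs Dendro_rubra: 6
  Ictero_gracilis vs Calli_borealis: 5
  Dendro_rubra vs Calli_borealis: 5
The smallest is 2, between Glypto_pallida and Dendro_rubra.

2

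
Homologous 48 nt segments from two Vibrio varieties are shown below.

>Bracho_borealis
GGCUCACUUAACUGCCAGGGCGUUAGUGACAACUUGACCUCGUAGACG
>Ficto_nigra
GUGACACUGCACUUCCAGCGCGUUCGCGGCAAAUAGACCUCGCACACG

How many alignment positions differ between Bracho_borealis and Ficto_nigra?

Differing sites — 2:G/U; 3:C/G; 4:U/A; 9:U/G; 10:A/C; 14:G/U; 19:G/C; 25:A/C; 27:U/C; 29:A/G; 33:C/A; 35:U/A; 43:U/C; 45:G/C.
That gives 14 mismatches out of 48 aligned sites, so the Hamming distance is 14.

14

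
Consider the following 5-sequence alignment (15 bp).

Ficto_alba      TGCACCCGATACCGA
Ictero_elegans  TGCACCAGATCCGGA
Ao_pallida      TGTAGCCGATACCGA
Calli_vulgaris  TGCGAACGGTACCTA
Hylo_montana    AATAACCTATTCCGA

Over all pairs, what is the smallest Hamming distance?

Pairwise Hamming distances:
  Ficto_alba vs Ictero_elegans: 3
  Ficto_alba vs Ao_pallida: 2
  Ficto_alba vs Calli_vulgaris: 5
  Ficto_alba vs Hylo_montana: 6
  Ictero_elegans vs Ao_pallida: 5
  Ictero_elegans vs Calli_vulgaris: 8
  Ictero_elegans vs Hylo_montana: 8
  Ao_pallida vs Calli_vulgaris: 6
  Ao_pallida vs Hylo_montana: 5
  Calli_vulgaris vs Hylo_montana: 9
The smallest is 2, between Ficto_alba and Ao_pallida.

2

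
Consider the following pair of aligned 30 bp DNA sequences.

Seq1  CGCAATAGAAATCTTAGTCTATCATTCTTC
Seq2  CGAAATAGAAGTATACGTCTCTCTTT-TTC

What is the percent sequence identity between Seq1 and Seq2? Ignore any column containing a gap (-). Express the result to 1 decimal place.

Excluding the 1 gap column leaves 29 comparable sites.
The sequences differ at positions 3 (C/A), 11 (A/G), 13 (C/A), 15 (T/A), 16 (A/C), 21 (A/C), 24 (A/T).
22 of the 29 comparable sites match, so the percent identity is 22/29 × 100 = 75.9%.

75.9%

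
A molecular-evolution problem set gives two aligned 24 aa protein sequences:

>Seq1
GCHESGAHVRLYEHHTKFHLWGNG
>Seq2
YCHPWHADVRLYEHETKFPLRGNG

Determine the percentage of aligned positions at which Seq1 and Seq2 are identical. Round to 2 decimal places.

The sequences differ at positions 1 (G/Y), 4 (E/P), 5 (S/W), 6 (G/H), 8 (H/D), 15 (H/E), 19 (H/P), 21 (W/R).
16 of the 24 sites match, so the percent identity is 16/24 × 100 = 66.67%.

66.67%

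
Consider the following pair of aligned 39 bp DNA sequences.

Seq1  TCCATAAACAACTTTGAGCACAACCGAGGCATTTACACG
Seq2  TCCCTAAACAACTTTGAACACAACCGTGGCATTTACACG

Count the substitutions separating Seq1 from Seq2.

3

Differing sites — 4:A/C; 18:G/A; 27:A/T.
That gives 3 mismatches out of 39 aligned sites, so the Hamming distance is 3.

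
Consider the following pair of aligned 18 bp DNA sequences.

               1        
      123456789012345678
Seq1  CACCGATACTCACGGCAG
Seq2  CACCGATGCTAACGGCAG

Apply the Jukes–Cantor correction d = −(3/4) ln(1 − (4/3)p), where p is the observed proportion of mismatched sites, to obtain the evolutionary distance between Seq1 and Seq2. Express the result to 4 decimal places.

The sequences differ at positions 8 (A/G), 11 (C/A).
p = 2/18 = 0.111111.
d = −0.75 · ln(1 − (4/3)·0.111111) = −0.75 · ln(0.851852) = −0.75 · (-0.160342) = 0.1203.

0.1203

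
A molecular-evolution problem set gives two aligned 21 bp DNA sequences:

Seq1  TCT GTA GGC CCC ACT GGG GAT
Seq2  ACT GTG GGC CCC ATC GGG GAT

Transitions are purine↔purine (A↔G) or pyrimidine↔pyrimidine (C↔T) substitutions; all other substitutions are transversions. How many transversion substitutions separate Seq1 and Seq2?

Mismatches occur at site 1 (T↔A, transversion), site 6 (A↔G, transition), site 14 (C↔T, transition), site 15 (T↔C, transition).
Of the 4 differences, 3 transitions and 1 transversion, so the answer is 1.

1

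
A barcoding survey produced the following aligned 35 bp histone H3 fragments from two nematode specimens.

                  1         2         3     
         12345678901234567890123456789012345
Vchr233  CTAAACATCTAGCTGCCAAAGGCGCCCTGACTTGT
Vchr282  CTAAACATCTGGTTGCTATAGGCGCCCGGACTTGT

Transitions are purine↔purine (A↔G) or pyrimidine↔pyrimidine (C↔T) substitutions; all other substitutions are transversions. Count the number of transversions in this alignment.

Differing sites — 11:A/G (Ti); 13:C/T (Ti); 17:C/T (Ti); 19:A/T (Tv); 28:T/G (Tv).
Of the 5 differences, 3 transitions and 2 transversions, so the answer is 2.

2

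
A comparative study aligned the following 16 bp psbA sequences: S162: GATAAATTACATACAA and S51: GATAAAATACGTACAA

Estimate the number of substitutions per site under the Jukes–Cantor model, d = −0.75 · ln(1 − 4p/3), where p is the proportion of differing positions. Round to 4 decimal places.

0.1367

Mismatches occur at site 7 (T→A), site 11 (A→G).
p = 2/16 = 0.125000.
d = −0.75 · ln(1 − (4/3)·0.125000) = −0.75 · ln(0.833333) = −0.75 · (-0.182322) = 0.1367.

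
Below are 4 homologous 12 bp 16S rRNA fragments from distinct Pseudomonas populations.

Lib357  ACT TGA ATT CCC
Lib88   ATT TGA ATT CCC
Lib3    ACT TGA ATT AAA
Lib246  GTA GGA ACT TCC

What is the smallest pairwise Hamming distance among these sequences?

Pairwise Hamming distances:
  Lib357 vs Lib88: 1
  Lib357 vs Lib3: 3
  Lib357 vs Lib246: 6
  Lib88 vs Lib3: 4
  Lib88 vs Lib246: 5
  Lib3 vs Lib246: 8
The smallest is 1, between Lib357 and Lib88.

1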